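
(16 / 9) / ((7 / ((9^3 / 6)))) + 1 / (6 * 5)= 30.89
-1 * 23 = -23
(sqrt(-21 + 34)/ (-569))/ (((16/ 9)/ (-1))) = 9 * sqrt(13)/ 9104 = 0.00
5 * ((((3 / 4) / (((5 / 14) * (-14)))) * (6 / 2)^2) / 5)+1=-7 / 20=-0.35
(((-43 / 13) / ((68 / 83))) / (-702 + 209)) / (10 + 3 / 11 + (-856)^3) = -0.00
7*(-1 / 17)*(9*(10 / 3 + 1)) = -273 / 17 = -16.06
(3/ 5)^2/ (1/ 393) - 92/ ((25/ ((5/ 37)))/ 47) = 109249/ 925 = 118.11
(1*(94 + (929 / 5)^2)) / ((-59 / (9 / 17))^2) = 70096671 / 25150225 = 2.79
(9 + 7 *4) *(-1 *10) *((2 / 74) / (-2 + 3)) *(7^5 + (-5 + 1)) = -168030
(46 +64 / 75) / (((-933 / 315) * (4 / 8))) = -49196 / 1555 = -31.64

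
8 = 8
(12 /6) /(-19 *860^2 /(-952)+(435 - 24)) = 238 /1805459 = 0.00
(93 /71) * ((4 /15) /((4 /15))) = 93 /71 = 1.31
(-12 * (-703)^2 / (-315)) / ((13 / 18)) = 11861016 / 455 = 26068.17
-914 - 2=-916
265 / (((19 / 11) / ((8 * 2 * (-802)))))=-37405280 / 19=-1968698.95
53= 53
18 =18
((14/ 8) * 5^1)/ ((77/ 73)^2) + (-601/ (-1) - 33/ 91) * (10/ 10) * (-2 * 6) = -317107279/ 44044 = -7199.78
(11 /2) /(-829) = -11 /1658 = -0.01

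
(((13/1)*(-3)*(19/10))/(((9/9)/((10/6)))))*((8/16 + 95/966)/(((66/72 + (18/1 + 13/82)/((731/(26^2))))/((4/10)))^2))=-6155573146857888/163274080621255625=-0.04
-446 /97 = -4.60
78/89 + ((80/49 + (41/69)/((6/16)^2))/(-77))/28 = 1275329822/1459709559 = 0.87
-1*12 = -12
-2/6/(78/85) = -85/234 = -0.36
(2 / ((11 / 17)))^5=45435424 / 161051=282.12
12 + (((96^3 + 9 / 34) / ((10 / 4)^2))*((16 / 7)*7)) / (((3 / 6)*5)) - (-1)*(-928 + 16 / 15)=5769725636 / 6375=905055.00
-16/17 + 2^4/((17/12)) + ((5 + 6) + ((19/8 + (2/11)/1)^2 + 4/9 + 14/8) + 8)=45123977/1184832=38.08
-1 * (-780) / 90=26 / 3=8.67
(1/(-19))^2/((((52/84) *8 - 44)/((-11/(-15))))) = -77/1480100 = -0.00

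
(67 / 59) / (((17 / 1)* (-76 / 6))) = -201 / 38114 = -0.01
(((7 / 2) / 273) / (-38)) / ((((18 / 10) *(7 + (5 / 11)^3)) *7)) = -6655 / 1763123544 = -0.00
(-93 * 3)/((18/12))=-186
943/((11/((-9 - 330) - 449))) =-743084/11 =-67553.09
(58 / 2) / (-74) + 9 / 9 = 45 / 74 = 0.61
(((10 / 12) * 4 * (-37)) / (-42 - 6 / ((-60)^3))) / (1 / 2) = 8880000 / 1511999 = 5.87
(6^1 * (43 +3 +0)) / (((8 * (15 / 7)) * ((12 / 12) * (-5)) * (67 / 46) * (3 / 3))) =-3703 / 1675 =-2.21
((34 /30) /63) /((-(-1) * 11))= 17 /10395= 0.00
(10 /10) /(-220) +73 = 16059 /220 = 73.00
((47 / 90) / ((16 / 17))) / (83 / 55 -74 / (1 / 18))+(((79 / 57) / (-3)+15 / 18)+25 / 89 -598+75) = -18615331584071 / 35637784416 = -522.35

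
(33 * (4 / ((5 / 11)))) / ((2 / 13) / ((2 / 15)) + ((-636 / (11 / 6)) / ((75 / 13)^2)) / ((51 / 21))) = -441226500 / 4767571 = -92.55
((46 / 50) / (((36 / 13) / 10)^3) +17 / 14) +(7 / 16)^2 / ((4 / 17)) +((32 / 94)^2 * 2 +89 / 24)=568958527247 / 11543067648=49.29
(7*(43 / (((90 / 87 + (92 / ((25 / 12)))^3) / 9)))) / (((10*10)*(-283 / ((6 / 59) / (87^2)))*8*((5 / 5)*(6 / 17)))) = -3198125 / 604639977520917696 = -0.00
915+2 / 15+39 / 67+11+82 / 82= 932354 / 1005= 927.72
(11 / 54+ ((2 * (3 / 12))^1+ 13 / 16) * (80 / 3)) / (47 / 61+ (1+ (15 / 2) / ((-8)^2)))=7421504 / 397953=18.65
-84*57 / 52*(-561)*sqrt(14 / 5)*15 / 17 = 118503*sqrt(70) / 13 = 76266.71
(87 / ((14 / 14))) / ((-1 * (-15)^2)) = -29 / 75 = -0.39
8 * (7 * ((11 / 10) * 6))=1848 / 5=369.60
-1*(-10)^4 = -10000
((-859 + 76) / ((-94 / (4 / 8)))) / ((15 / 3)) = 783 / 940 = 0.83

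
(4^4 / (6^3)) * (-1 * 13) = -416 / 27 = -15.41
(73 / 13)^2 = 5329 / 169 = 31.53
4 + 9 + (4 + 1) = 18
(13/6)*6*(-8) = -104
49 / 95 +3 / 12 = 291 / 380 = 0.77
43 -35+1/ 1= 9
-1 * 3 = -3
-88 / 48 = -11 / 6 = -1.83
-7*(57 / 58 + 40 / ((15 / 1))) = -25.55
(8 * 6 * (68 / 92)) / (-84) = -68 / 161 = -0.42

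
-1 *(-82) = 82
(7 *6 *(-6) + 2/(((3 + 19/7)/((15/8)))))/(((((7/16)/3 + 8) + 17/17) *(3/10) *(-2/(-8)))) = -160860/439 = -366.42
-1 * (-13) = 13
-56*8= -448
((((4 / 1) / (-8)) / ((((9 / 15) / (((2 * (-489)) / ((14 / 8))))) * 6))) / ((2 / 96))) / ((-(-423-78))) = 26080 / 3507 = 7.44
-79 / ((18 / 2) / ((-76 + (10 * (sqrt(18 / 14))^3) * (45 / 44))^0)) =-79 / 9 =-8.78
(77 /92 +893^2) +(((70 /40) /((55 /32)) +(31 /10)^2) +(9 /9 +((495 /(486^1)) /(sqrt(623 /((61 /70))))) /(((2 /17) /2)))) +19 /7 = 187 * sqrt(54290) /67284 +35307726544 /44275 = 797464.83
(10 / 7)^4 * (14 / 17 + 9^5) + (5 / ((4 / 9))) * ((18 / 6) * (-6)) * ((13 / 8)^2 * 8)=157821800435 / 653072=241660.64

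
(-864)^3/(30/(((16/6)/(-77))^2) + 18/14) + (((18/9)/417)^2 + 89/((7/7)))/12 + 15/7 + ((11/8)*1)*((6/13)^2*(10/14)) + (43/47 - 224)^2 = 11636033276196249388163/484985605574230956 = 23992.53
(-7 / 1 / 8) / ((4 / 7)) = -49 / 32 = -1.53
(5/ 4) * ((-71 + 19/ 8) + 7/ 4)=-2675/ 32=-83.59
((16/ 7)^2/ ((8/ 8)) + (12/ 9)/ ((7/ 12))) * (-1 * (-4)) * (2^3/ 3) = 11776/ 147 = 80.11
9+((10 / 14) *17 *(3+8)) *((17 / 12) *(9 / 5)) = 9789 / 28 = 349.61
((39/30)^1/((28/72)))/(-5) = -117/175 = -0.67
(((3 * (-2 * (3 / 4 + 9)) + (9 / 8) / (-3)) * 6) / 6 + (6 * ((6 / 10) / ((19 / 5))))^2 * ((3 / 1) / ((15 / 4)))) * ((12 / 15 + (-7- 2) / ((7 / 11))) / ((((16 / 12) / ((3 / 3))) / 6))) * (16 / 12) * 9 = 10588874283 / 252700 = 41902.95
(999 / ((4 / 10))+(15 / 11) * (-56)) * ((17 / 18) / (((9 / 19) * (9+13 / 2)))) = 5734865 / 18414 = 311.44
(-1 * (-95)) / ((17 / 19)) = 1805 / 17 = 106.18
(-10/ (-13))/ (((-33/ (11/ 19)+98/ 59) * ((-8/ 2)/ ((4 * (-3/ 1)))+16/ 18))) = -1062/ 93379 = -0.01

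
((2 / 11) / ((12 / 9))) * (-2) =-3 / 11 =-0.27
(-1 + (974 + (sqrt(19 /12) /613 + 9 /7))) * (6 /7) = 835.10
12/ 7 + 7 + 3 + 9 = 145/ 7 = 20.71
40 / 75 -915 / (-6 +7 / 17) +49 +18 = 65912 / 285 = 231.27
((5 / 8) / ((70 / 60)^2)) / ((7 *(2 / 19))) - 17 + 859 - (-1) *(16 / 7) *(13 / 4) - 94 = 1037303 / 1372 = 756.05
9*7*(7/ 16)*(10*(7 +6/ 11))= 183015/ 88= 2079.72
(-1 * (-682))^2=465124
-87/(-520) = 87/520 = 0.17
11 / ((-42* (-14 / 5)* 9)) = 55 / 5292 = 0.01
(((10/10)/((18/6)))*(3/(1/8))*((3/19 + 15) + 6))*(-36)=-115776/19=-6093.47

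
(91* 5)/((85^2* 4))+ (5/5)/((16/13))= 19149/23120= 0.83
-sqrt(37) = -6.08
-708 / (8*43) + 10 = 7.94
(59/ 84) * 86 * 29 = 73573/ 42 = 1751.74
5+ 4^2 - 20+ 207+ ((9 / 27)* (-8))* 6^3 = -368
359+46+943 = 1348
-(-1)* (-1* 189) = -189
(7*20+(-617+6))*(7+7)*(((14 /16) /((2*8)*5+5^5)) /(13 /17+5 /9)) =-3531087 /2589640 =-1.36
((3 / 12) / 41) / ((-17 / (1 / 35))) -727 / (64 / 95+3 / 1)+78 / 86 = -288464449727 / 1464383060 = -196.99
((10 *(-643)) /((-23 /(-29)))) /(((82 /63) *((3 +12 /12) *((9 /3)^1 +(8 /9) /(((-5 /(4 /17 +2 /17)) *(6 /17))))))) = -551.77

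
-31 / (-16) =31 / 16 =1.94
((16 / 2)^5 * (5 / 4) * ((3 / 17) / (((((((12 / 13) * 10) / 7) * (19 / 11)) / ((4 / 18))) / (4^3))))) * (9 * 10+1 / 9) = 106405691392 / 26163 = 4067029.45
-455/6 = -75.83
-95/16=-5.94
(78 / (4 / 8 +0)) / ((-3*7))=-52 / 7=-7.43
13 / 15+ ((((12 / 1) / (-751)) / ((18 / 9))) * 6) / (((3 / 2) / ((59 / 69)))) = 217469 / 259095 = 0.84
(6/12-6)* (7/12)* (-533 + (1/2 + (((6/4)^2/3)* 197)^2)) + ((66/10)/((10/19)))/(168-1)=-36515340697/534400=-68329.60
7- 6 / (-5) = 41 / 5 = 8.20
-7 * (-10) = 70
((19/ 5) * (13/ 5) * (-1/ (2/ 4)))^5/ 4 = -7354865808056/ 9765625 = -753138.26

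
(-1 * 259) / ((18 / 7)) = -1813 / 18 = -100.72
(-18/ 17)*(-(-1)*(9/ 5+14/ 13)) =-198/ 65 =-3.05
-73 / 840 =-0.09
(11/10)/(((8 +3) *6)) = 1/60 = 0.02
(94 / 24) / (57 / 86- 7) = -2021 / 3270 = -0.62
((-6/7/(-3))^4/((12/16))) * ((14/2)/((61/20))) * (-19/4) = -6080/62769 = -0.10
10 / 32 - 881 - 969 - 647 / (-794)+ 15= -11648759 / 6352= -1833.87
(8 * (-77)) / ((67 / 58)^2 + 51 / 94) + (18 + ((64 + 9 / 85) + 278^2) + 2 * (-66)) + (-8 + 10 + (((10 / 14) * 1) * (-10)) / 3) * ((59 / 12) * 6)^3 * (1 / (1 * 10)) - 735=2276092042979 / 30270030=75192.92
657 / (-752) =-657 / 752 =-0.87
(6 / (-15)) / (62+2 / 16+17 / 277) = -4432 / 689025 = -0.01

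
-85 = -85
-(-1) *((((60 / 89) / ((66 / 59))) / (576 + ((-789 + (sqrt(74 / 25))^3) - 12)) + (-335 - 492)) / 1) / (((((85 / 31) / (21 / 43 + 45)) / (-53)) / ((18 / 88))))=7892465134500 *sqrt(74) / 6223794971517739 + 4628508484082589854469 / 31118974857588695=148735.90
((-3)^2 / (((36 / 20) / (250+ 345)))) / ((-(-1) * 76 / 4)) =2975 / 19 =156.58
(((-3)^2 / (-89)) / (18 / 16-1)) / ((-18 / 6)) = 24 / 89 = 0.27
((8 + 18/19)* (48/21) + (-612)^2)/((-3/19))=-2372241.52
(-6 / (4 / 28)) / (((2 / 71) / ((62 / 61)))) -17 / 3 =-278363 / 183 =-1521.11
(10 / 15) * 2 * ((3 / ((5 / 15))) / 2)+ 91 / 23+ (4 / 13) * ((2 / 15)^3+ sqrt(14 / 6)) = 10.43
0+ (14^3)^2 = 7529536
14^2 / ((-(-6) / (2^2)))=392 / 3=130.67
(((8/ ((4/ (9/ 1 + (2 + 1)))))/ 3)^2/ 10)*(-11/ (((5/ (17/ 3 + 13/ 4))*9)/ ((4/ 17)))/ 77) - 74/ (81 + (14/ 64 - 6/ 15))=-0.96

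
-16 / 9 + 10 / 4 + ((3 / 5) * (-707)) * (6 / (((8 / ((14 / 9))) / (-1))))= 22303 / 45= 495.62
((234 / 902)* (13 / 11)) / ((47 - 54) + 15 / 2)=0.61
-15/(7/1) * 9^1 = -135/7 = -19.29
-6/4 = -3/2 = -1.50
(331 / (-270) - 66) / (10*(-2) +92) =-18151 / 19440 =-0.93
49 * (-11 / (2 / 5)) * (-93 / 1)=250635 / 2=125317.50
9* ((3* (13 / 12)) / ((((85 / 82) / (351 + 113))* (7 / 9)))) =10016136 / 595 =16833.84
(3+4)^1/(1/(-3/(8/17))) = -357/8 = -44.62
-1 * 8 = -8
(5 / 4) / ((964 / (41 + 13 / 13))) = 105 / 1928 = 0.05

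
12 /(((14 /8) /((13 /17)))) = 5.24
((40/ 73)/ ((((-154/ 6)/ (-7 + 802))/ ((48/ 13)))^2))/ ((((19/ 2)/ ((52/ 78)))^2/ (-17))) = -15843299328000/ 26405732353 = -599.99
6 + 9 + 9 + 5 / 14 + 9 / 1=467 / 14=33.36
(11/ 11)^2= 1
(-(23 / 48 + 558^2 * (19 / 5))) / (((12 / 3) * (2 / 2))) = -283964083 / 960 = -295795.92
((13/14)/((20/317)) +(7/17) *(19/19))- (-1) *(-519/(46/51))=-61339829/109480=-560.28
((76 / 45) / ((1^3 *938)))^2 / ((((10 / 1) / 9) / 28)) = 2888 / 35350875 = 0.00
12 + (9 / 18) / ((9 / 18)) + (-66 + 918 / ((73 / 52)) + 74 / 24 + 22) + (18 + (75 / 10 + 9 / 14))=3998947 / 6132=652.14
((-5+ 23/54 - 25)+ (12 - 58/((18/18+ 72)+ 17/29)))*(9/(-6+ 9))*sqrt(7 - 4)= -1057997*sqrt(3)/19206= -95.41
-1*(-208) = 208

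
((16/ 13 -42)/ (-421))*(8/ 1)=4240/ 5473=0.77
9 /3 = 3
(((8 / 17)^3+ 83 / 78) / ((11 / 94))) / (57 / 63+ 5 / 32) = 9.41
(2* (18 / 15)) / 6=2 / 5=0.40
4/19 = 0.21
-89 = -89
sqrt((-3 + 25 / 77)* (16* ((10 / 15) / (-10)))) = 1.69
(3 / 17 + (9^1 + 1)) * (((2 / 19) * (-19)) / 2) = -173 / 17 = -10.18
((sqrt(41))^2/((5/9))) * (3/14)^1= 15.81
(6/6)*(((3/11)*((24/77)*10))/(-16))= -0.05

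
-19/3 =-6.33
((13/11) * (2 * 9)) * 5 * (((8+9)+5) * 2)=4680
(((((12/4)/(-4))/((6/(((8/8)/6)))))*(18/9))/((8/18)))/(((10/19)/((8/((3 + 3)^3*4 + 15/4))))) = -19/11570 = -0.00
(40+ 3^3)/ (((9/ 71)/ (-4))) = -19028/ 9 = -2114.22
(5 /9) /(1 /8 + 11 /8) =0.37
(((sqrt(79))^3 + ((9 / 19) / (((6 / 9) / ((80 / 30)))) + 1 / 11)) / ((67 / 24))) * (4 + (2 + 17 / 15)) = 71048 / 14003 + 67624 * sqrt(79) / 335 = 1799.27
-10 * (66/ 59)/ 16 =-165/ 236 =-0.70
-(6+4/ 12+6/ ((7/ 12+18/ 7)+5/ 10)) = -7345/ 921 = -7.98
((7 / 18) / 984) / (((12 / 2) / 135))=35 / 3936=0.01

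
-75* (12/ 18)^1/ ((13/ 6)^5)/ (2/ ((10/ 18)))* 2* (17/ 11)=-3672000/ 4084223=-0.90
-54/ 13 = -4.15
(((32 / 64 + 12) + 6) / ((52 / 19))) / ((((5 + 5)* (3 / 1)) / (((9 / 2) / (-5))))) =-2109 / 10400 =-0.20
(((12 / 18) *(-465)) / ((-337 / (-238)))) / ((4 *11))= -18445 / 3707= -4.98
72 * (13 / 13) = 72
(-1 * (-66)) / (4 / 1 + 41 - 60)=-22 / 5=-4.40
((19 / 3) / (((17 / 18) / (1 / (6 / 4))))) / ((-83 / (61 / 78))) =-2318 / 55029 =-0.04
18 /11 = 1.64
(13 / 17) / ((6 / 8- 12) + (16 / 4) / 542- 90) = -14092 / 1865699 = -0.01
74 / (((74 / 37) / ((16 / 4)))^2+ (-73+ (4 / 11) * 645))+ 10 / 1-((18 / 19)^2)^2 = 8954553022 / 927755199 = 9.65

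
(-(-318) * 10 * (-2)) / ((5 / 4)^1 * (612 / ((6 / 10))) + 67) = -3180 / 671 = -4.74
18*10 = 180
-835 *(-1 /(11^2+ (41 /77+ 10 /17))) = 1093015 /159856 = 6.84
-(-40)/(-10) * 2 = -8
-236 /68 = -59 /17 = -3.47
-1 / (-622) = 1 / 622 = 0.00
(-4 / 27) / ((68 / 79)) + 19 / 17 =434 / 459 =0.95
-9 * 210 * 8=-15120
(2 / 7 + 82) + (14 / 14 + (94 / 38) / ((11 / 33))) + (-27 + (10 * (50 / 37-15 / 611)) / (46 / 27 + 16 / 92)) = 124060016888 / 1752924173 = 70.77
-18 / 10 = -9 / 5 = -1.80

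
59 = 59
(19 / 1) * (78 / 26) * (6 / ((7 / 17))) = 830.57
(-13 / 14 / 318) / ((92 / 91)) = -169 / 58512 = -0.00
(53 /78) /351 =53 /27378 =0.00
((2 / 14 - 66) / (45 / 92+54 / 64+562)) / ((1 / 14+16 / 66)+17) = -22393536 / 3316489387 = -0.01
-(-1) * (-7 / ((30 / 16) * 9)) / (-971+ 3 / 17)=119 / 278505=0.00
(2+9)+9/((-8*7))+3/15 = 3091/280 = 11.04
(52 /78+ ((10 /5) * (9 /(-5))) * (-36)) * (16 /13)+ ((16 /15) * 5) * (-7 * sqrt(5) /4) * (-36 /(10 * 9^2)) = 161.26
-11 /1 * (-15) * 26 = 4290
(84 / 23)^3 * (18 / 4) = 2667168 / 12167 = 219.21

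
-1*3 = -3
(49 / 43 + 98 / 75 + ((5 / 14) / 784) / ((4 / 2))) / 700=173195453 / 49556640000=0.00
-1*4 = -4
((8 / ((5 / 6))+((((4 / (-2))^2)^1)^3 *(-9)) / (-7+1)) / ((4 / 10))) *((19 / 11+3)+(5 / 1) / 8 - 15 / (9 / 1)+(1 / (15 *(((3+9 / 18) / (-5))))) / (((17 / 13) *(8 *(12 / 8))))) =346789 / 357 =971.40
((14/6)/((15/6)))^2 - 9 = -1829/225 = -8.13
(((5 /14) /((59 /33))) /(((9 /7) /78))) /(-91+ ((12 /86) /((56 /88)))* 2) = -215215 /1608281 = -0.13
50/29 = 1.72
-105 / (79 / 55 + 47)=-1925 / 888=-2.17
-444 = -444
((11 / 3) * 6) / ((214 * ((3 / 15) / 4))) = 220 / 107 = 2.06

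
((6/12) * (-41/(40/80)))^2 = 1681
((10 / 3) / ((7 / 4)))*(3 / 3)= 40 / 21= 1.90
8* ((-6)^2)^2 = 10368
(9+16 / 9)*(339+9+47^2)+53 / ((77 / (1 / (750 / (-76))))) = 27558.71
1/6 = 0.17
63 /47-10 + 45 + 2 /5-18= 4404 /235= 18.74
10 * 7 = 70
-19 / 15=-1.27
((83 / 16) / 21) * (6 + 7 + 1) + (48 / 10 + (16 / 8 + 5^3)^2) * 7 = 13552807 / 120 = 112940.06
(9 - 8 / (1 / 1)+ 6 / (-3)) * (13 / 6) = -13 / 6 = -2.17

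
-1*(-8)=8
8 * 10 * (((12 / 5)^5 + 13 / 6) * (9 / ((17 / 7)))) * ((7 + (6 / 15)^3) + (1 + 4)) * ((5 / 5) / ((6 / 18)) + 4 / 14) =1276607328672 / 1328125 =961210.22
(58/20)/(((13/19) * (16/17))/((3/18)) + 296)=9367/968560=0.01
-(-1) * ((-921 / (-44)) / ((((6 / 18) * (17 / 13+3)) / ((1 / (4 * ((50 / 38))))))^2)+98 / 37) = 153935353237 / 51054080000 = 3.02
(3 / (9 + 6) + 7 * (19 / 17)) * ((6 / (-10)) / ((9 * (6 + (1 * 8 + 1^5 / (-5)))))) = -682 / 17595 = -0.04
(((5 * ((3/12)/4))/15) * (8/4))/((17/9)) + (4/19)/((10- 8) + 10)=307/7752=0.04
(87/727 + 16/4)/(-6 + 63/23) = -13777/10905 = -1.26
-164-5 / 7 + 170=37 / 7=5.29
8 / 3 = 2.67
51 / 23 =2.22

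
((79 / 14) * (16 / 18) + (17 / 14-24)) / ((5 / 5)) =-2239 / 126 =-17.77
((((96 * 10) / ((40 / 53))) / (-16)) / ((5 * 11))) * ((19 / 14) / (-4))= 3021 / 6160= 0.49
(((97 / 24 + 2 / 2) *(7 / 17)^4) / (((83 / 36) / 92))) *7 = 280643286 / 6932243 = 40.48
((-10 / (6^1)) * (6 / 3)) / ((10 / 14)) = -14 / 3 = -4.67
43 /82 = 0.52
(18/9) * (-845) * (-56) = 94640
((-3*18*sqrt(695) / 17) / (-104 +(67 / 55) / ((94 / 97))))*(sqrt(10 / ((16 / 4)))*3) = 2093850*sqrt(278) / 9030077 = 3.87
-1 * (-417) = 417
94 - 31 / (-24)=2287 / 24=95.29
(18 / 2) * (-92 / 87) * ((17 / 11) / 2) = -2346 / 319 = -7.35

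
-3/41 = -0.07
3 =3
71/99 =0.72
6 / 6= 1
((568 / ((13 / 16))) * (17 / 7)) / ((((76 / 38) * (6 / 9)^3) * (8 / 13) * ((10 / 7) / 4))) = 65178 / 5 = 13035.60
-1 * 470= -470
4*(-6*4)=-96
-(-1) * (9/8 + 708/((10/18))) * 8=51021/5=10204.20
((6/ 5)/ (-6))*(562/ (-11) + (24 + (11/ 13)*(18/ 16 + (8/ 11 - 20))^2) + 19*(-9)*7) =8652471/ 45760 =189.08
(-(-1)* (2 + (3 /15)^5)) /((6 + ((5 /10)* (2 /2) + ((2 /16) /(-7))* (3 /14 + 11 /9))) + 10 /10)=44107056 /164809375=0.27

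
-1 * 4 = -4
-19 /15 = -1.27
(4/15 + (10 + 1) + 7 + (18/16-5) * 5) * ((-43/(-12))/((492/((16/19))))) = -0.01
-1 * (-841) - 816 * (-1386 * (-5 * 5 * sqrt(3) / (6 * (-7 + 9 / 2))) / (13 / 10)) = 2512261.38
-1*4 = -4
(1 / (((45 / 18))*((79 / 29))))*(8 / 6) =232 / 1185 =0.20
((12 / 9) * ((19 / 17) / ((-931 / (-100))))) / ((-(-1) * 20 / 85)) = 100 / 147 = 0.68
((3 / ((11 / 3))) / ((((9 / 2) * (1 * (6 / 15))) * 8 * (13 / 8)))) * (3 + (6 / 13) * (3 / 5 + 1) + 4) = 503 / 1859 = 0.27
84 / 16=21 / 4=5.25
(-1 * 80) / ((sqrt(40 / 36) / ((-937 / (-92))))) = -5622 * sqrt(10) / 23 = -772.97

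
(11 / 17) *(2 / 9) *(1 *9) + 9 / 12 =139 / 68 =2.04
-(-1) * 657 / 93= 219 / 31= 7.06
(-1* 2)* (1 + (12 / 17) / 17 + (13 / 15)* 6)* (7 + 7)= -252532 / 1445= -174.76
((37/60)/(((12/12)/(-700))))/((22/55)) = -6475/6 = -1079.17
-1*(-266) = 266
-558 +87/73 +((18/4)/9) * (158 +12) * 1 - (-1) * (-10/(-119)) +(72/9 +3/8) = -32200915/69496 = -463.35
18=18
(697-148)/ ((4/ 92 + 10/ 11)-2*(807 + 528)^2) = -138897/ 901805609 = -0.00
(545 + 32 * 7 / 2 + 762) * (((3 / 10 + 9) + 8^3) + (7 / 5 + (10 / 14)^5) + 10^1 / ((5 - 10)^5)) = 15587874846093 / 21008750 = 741970.60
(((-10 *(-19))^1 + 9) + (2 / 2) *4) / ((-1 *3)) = -203 / 3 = -67.67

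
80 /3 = 26.67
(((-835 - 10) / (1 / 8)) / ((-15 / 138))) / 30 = 31096 / 15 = 2073.07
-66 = -66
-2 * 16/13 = -32/13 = -2.46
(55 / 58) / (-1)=-55 / 58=-0.95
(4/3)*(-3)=-4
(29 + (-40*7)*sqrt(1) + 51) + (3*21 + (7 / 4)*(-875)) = -6673 / 4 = -1668.25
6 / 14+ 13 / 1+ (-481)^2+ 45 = 1619936 / 7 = 231419.43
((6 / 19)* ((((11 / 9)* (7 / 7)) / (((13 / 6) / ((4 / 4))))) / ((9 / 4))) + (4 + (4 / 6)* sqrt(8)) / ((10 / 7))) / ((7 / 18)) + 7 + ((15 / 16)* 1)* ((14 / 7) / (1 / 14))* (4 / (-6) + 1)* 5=12* sqrt(2) / 5 + 2010951 / 34580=61.55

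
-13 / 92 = -0.14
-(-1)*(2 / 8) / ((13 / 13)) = 1 / 4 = 0.25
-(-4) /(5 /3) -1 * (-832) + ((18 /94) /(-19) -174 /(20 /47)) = 759925 /1786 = 425.49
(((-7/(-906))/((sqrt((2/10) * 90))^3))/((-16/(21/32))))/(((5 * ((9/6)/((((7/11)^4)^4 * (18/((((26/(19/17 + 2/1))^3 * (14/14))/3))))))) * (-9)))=242433331216113915773 * sqrt(2)/82824808993553546696739340984320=0.00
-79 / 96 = -0.82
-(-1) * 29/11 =29/11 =2.64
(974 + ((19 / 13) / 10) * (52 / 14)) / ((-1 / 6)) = -204654 / 35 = -5847.26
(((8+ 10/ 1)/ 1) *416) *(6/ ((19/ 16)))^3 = 6624903168/ 6859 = 965870.12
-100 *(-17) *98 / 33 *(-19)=-3165400 / 33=-95921.21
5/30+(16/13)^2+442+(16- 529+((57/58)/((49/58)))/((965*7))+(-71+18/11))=-512002620917/3691918230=-138.68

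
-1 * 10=-10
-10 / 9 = -1.11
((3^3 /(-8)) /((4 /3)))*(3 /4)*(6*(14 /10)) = -5103 /320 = -15.95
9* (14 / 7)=18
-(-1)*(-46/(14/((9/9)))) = -23/7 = -3.29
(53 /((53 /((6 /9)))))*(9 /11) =6 /11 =0.55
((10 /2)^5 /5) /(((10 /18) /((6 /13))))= 6750 /13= 519.23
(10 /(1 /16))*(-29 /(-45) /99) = 928 /891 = 1.04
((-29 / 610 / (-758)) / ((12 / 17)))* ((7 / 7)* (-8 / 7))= -493 / 4854990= -0.00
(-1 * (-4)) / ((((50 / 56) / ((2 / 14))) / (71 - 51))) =12.80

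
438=438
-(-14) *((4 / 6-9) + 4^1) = -182 / 3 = -60.67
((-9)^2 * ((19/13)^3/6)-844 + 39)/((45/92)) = -154190942/98865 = -1559.61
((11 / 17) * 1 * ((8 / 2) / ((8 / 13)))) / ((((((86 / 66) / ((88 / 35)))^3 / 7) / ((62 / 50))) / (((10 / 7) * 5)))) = 108564432717312 / 57950664625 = 1873.39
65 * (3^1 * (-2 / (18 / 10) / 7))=-650 / 21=-30.95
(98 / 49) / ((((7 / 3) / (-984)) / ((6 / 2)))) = -17712 / 7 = -2530.29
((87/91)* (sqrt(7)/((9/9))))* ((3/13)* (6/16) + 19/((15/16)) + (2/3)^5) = 75065659* sqrt(7)/3832920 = 51.82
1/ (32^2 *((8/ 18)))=9/ 4096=0.00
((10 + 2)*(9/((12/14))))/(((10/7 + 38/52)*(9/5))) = 12740/393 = 32.42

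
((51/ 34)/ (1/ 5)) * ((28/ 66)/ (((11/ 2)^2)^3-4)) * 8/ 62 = 1792/ 120803001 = 0.00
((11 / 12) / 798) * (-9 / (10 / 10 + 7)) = -0.00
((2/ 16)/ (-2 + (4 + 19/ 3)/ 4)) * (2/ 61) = 3/ 427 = 0.01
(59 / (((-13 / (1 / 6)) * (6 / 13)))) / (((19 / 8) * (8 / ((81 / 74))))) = -531 / 5624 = -0.09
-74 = -74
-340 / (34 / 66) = -660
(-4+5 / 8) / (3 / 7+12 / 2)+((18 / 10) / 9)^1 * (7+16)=163 / 40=4.08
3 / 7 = 0.43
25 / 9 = 2.78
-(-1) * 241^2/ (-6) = -58081/ 6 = -9680.17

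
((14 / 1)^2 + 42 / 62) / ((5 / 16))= 97552 / 155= 629.37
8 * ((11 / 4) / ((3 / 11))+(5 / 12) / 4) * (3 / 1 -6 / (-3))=815 / 2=407.50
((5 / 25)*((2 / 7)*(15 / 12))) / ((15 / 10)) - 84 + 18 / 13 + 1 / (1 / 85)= 2.43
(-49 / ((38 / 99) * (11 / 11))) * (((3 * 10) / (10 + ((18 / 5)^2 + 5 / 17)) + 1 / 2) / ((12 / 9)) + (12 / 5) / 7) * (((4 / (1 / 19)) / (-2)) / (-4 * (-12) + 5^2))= 112.00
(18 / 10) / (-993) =-3 / 1655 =-0.00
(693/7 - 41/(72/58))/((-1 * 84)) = -0.79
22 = 22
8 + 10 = 18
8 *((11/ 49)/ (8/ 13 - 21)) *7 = -1144/ 1855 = -0.62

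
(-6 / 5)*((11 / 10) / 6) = -0.22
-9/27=-1/3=-0.33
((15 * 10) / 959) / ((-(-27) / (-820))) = -41000 / 8631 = -4.75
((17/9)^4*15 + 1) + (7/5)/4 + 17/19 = 160555411/831060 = 193.19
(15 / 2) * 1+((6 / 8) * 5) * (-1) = 15 / 4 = 3.75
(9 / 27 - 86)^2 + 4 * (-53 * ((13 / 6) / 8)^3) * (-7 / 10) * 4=7350.57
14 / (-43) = -14 / 43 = -0.33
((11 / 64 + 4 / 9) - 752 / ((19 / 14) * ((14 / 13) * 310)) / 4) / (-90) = -341603 / 152668800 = -0.00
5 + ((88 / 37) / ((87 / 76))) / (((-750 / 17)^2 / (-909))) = 202680367 / 50296875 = 4.03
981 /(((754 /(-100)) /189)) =-9270450 /377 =-24590.05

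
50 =50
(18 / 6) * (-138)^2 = 57132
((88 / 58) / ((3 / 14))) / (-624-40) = -77 / 7221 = -0.01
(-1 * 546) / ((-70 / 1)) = 39 / 5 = 7.80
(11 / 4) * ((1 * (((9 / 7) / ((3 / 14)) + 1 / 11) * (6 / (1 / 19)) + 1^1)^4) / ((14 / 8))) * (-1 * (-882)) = 431309663675654526 / 1331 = 324049334091400.85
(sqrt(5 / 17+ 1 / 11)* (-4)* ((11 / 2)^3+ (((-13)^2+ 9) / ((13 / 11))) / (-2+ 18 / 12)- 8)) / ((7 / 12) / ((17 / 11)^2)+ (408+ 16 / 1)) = 9092484* sqrt(374) / 210392897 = 0.84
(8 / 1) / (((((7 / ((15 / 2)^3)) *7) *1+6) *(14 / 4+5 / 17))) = 0.34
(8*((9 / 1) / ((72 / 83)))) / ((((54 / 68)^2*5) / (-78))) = -2494648 / 1215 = -2053.21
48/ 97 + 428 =41564/ 97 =428.49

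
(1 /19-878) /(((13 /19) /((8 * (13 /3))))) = -133448 /3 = -44482.67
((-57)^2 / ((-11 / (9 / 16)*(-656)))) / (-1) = -29241 / 115456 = -0.25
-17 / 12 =-1.42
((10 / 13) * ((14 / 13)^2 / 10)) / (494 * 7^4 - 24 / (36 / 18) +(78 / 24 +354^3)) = 0.00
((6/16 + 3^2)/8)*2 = 2.34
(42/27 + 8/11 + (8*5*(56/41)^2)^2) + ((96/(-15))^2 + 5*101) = 6116.72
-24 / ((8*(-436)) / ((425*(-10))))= -6375 / 218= -29.24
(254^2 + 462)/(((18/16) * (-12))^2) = 259912/729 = 356.53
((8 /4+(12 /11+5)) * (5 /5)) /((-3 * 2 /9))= -267 /22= -12.14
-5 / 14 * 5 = -25 / 14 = -1.79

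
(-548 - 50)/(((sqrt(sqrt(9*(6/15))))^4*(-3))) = 1495/27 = 55.37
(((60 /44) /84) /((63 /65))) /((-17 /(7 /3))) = -325 /141372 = -0.00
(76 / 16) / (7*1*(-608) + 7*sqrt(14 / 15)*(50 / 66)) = -4717548 / 4226916883-3135*sqrt(210) / 33815335064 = -0.00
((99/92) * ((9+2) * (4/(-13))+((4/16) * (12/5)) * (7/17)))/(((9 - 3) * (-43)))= 114411/8742760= 0.01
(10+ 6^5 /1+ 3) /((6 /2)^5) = 7789 /243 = 32.05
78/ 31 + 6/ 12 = 187/ 62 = 3.02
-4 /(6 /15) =-10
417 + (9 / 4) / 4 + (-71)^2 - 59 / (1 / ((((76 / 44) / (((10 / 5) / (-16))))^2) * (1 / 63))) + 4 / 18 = 214662293 / 40656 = 5279.97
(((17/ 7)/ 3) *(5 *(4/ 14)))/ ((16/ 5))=425/ 1176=0.36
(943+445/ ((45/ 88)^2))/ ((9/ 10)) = 2142262/ 729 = 2938.63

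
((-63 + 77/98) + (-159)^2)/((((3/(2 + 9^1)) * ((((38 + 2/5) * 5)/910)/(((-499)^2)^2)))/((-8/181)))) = -1201017567943512.13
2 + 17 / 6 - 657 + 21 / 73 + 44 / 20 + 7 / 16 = -11374711 / 17520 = -649.24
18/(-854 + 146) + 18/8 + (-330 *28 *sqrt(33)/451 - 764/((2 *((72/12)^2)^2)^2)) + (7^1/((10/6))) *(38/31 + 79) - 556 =-3330484179527/15360088320 - 840 *sqrt(33)/41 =-334.52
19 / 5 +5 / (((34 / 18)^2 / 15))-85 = -86959 / 1445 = -60.18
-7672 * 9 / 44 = -17262 / 11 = -1569.27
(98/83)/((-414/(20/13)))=-0.00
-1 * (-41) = 41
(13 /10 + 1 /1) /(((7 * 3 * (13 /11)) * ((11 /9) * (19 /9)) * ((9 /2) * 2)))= 69 /17290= 0.00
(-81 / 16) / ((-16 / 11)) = 891 / 256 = 3.48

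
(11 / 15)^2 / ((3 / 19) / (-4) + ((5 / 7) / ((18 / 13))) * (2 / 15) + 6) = 193116 / 2165125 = 0.09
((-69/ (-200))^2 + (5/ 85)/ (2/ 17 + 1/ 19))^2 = 41767505641/ 193600000000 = 0.22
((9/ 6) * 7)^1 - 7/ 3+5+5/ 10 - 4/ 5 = 193/ 15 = 12.87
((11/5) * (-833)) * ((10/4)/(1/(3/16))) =-27489/32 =-859.03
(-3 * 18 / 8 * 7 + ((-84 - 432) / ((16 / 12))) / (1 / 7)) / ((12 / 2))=-3675 / 8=-459.38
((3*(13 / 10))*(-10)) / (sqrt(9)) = -13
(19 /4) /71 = 0.07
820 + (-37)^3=-49833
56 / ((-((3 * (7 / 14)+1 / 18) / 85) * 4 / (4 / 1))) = -3060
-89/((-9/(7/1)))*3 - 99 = 326/3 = 108.67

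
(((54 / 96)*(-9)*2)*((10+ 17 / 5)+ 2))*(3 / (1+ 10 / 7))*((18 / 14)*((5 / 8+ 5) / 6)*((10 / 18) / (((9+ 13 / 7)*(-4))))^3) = 0.00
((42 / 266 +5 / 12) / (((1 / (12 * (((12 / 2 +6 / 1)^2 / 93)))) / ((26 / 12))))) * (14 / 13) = 14672 / 589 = 24.91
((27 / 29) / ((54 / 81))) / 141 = 27 / 2726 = 0.01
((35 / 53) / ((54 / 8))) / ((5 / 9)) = 0.18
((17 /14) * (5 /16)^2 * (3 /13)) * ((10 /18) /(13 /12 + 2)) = 2125 /430976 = 0.00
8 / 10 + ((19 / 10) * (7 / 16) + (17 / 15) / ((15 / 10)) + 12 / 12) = 4877 / 1440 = 3.39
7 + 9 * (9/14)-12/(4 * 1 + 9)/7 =329/26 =12.65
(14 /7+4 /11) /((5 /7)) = 182 /55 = 3.31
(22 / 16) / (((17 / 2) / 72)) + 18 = 504 / 17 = 29.65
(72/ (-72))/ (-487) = 1/ 487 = 0.00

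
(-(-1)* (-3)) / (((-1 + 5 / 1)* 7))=-0.11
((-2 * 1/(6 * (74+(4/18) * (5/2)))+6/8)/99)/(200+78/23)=0.00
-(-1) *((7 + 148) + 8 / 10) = 779 / 5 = 155.80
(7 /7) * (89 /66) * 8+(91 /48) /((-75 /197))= 230003 /39600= 5.81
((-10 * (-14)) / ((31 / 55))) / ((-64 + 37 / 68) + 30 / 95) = -9948400 / 2528887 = -3.93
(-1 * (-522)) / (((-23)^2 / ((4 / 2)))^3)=4176 / 148035889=0.00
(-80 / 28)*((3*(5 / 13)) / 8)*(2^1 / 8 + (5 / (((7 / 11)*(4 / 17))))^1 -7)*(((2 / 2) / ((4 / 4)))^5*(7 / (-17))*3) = 83925 / 6188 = 13.56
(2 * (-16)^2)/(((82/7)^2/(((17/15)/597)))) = 106624/15053355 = 0.01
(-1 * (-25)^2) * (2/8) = -156.25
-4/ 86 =-2/ 43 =-0.05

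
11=11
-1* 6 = -6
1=1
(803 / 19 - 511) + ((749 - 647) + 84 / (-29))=-203668 / 551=-369.63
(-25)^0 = 1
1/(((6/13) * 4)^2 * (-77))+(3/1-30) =-1197673/44352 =-27.00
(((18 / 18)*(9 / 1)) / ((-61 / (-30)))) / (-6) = -45 / 61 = -0.74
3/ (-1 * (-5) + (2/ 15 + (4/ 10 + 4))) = 45/ 143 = 0.31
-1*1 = -1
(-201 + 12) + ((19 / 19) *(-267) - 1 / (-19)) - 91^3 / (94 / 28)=-200857047 / 893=-224923.90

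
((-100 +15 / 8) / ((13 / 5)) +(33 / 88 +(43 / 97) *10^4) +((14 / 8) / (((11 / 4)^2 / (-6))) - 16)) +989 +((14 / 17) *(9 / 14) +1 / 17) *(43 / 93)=5179227725209 / 964922244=5367.51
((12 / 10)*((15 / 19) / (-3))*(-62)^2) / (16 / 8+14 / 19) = -5766 / 13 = -443.54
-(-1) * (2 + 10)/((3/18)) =72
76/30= 38/15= 2.53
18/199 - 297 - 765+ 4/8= -422441/398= -1061.41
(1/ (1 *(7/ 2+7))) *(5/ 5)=2/ 21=0.10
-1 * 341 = -341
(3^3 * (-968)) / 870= -4356 / 145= -30.04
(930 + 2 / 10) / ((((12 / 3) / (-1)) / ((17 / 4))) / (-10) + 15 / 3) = 79067 / 433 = 182.60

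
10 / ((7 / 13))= 130 / 7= 18.57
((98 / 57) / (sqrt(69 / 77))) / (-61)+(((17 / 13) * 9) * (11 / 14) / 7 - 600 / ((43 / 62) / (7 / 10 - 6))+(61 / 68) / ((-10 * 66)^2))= 3721175338644451 / 811343332800 - 98 * sqrt(5313) / 239913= 4586.41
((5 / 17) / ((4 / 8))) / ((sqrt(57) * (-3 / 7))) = -70 * sqrt(57) / 2907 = -0.18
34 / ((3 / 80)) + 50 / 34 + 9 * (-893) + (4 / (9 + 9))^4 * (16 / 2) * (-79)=-795303868 / 111537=-7130.40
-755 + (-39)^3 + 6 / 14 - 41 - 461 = -424029 / 7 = -60575.57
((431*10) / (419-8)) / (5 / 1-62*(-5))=0.03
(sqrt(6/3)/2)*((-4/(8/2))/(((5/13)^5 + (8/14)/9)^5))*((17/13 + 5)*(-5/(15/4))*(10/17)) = 294486774981482141164578098603903439240*sqrt(2)/228896712453067759482670731435119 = 1819454.66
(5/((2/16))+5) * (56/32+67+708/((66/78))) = 1792845/44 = 40746.48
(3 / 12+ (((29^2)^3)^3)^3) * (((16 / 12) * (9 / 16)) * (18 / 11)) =1006736100026253227962228926784553353732911434784837721069594483543179771383934375 / 88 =11440182954843786681388960000000000000000000000000000000000000000000000000000000.00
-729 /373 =-1.95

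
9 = 9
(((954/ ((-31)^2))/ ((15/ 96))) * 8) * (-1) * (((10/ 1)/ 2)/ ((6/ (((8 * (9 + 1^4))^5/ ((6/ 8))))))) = -177838489600000/ 961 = -185055660353.80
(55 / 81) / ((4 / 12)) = 55 / 27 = 2.04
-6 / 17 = -0.35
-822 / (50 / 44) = -18084 / 25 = -723.36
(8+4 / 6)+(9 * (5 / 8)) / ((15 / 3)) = 235 / 24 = 9.79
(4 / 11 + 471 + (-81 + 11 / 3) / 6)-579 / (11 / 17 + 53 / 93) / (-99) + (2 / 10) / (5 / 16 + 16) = 12795694699 / 27619020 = 463.29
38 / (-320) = -0.12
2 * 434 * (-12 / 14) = -744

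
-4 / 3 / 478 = -2 / 717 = -0.00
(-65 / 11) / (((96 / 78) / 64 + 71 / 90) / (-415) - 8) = 63121500 / 85477601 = 0.74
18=18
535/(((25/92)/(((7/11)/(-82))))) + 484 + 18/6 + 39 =510.72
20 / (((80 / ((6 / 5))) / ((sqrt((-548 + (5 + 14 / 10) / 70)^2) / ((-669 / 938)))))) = -6424228 / 27875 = -230.47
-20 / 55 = -4 / 11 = -0.36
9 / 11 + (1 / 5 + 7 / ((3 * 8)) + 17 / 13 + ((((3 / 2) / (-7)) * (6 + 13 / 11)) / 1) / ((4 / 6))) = 37129 / 120120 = 0.31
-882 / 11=-80.18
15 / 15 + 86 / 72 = 79 / 36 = 2.19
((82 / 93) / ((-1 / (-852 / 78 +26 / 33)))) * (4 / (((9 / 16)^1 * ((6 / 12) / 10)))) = 456366080 / 359073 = 1270.96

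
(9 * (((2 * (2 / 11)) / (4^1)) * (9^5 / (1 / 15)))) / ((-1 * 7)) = -7971615 / 77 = -103527.47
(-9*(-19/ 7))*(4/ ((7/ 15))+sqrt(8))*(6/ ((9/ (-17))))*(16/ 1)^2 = -29767680/ 49 - 992256*sqrt(2)/ 7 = -807969.66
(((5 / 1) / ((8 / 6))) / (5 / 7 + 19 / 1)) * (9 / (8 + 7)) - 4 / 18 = -179 / 1656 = -0.11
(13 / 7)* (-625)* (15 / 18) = -40625 / 42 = -967.26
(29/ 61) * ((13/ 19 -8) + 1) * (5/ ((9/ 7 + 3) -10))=3045/ 1159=2.63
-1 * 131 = -131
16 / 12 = 4 / 3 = 1.33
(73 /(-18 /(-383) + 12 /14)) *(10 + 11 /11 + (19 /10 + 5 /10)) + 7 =13197611 /12120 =1088.91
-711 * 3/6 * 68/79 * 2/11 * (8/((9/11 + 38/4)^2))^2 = -834121728/2655237841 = -0.31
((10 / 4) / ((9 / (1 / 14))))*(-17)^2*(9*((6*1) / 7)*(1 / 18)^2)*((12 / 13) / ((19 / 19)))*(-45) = -7225 / 1274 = -5.67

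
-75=-75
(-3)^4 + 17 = 98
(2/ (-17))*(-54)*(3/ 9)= 2.12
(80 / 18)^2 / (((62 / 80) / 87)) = 1856000 / 837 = 2217.44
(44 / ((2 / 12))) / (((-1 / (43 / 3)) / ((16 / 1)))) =-60544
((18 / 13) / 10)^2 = 81 / 4225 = 0.02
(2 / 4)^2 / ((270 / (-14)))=-7 / 540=-0.01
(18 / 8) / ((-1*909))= -1 / 404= -0.00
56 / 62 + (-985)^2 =30077003 / 31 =970225.90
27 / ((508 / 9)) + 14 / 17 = 11243 / 8636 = 1.30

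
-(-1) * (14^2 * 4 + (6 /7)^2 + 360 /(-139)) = 5327188 /6811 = 782.14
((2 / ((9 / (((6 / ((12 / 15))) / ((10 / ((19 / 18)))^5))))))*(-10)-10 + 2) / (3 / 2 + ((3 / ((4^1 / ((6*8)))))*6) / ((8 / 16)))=-90701740099 / 4914766368000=-0.02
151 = 151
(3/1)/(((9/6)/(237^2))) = 112338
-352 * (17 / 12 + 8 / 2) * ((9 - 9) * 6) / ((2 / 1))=0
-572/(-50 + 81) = -572/31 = -18.45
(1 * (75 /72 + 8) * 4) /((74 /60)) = 29.32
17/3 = 5.67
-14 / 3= -4.67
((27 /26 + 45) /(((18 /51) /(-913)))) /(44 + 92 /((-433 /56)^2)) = -1161096690831 /443977456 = -2615.22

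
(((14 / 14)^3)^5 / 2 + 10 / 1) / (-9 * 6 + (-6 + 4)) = -3 / 16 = -0.19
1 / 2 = 0.50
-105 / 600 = -7 / 40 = -0.18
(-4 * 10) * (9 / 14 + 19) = -5500 / 7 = -785.71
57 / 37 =1.54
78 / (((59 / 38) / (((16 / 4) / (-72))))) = -494 / 177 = -2.79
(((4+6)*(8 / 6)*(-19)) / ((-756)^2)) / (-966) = 95 / 207038916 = 0.00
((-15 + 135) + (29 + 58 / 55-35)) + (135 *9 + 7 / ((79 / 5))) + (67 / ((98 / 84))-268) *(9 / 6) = 30860289 / 30415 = 1014.64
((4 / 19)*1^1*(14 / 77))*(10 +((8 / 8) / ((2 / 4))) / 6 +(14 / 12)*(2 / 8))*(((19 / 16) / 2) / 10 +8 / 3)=44489 / 40128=1.11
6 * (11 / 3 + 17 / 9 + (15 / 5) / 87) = 2918 / 87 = 33.54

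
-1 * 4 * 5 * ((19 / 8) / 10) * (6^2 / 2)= -171 / 2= -85.50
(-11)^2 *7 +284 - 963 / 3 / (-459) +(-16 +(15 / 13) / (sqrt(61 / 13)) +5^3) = 1241.23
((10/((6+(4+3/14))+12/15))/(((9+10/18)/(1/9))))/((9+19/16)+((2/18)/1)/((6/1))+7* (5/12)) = 50400/62648119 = 0.00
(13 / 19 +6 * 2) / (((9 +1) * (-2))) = -241 / 380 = -0.63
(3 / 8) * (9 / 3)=9 / 8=1.12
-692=-692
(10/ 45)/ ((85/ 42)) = 28/ 255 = 0.11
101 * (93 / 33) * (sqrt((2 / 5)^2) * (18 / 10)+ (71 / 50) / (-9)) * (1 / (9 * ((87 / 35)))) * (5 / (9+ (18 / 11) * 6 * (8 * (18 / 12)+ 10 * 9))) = 0.04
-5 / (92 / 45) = -225 / 92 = -2.45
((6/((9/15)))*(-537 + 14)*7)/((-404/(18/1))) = 164745/101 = 1631.14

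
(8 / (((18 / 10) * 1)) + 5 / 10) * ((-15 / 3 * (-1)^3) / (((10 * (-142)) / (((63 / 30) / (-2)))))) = 623 / 34080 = 0.02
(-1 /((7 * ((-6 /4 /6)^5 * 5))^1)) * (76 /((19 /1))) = 4096 /35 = 117.03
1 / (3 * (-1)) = -1 / 3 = -0.33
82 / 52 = 41 / 26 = 1.58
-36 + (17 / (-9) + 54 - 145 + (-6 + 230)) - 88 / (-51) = 96.84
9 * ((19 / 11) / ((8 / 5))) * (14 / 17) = 5985 / 748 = 8.00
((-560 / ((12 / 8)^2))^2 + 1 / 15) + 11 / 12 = 61946.66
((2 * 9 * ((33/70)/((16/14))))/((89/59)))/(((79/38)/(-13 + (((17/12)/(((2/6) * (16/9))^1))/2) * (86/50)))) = -11659786677/449984000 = -25.91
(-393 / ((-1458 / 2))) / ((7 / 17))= 2227 / 1701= 1.31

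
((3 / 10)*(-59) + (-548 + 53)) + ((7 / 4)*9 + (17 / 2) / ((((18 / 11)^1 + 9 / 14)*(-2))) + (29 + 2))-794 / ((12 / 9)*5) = -4120141 / 7020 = -586.91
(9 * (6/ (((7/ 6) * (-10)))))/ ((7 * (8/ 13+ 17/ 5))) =-234/ 1421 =-0.16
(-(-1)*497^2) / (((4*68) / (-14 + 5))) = -2223081 / 272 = -8173.09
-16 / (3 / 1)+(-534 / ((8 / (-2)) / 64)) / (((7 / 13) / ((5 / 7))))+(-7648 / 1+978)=684806 / 147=4658.54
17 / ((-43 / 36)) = -612 / 43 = -14.23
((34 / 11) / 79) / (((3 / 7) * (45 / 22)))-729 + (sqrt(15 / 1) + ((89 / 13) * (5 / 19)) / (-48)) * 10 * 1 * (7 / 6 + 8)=-30869083543 / 42148080 + 275 * sqrt(15) / 3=-377.37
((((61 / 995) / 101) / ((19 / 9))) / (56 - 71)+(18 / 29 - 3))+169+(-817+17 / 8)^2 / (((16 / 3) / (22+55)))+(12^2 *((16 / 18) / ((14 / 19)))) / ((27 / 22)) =513707331526402569823 / 53583097881600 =9587115.19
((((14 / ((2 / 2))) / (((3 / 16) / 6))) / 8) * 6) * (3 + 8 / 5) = 7728 / 5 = 1545.60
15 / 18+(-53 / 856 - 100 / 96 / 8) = 4391 / 6848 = 0.64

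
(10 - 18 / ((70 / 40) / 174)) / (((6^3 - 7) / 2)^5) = -398656 / 2791447540343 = -0.00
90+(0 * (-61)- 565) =-475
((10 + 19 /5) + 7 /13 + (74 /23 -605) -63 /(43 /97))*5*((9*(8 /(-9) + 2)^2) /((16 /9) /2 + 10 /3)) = -2344989600 /244283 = -9599.48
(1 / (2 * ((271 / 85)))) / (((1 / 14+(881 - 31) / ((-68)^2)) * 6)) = 0.10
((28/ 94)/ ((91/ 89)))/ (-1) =-178/ 611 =-0.29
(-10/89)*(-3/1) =0.34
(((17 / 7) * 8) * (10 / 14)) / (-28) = -170 / 343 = -0.50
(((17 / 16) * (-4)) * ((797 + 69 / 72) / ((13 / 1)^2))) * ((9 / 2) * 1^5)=-976701 / 10816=-90.30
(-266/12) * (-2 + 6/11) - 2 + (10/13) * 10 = 16274/429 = 37.93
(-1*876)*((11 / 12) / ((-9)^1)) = 89.22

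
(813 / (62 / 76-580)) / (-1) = 30894 / 22009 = 1.40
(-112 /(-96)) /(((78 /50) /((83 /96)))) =14525 /22464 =0.65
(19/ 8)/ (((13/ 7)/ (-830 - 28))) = -4389/ 4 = -1097.25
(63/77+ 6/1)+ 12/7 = 657/77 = 8.53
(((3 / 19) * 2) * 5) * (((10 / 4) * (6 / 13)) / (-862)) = -0.00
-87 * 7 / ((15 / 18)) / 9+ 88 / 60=-1196 / 15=-79.73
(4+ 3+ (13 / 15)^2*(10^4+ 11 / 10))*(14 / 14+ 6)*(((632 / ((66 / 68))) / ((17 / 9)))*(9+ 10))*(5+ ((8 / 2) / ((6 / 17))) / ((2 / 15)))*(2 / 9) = 6894674143.53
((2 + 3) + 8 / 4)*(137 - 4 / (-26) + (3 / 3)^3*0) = 12481 / 13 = 960.08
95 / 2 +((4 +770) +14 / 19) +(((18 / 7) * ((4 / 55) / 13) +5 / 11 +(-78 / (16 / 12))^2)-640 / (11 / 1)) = 1592565077 / 380380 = 4186.77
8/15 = 0.53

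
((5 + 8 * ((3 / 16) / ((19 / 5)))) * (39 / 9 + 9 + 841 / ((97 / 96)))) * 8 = 10620640 / 291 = 36497.04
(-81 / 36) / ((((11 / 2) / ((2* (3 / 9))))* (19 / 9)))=-27 / 209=-0.13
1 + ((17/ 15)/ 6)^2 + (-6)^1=-40211/ 8100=-4.96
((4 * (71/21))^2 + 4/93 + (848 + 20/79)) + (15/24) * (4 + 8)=2243588231/2160018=1038.69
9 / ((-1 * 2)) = -9 / 2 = -4.50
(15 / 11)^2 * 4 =900 / 121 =7.44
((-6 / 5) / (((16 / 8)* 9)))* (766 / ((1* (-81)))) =766 / 1215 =0.63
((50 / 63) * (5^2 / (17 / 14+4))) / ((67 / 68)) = 170000 / 44019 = 3.86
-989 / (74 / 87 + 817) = -86043 / 71153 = -1.21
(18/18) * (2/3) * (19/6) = 19/9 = 2.11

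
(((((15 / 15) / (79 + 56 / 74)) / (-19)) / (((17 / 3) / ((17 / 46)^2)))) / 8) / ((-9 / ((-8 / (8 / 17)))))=-10693 / 2847408096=-0.00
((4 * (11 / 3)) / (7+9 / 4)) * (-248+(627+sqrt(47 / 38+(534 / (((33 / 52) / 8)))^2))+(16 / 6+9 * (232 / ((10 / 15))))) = 1855216 / 333+8 * sqrt(7917605719082) / 2109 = 16244.80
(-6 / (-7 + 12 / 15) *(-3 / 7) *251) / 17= -22590 / 3689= -6.12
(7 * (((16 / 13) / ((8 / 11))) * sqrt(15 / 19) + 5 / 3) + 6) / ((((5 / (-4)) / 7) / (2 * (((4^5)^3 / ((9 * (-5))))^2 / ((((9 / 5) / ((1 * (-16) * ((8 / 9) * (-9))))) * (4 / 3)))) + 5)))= -109499872821539907407876 / 18225 - 318169441783342372468168 * sqrt(285) / 1500525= -9587849529088182128.55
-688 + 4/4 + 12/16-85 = -3085/4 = -771.25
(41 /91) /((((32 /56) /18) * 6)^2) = 2583 /208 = 12.42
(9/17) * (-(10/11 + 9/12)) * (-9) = 5913/748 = 7.91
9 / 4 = 2.25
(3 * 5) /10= 3 /2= 1.50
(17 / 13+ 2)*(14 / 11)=602 / 143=4.21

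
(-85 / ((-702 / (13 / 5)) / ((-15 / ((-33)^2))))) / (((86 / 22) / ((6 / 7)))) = -85 / 89397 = -0.00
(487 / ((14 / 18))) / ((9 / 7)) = 487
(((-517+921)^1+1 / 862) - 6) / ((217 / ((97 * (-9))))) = -1380213 / 862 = -1601.18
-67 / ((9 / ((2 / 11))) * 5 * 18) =-67 / 4455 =-0.02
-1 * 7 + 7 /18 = -119 /18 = -6.61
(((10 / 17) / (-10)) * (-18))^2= 324 / 289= 1.12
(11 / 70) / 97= 11 / 6790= 0.00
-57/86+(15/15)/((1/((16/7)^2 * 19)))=415511/4214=98.60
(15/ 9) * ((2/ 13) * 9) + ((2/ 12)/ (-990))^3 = 2.31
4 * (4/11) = 16/11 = 1.45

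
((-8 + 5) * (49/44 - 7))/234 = 259/3432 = 0.08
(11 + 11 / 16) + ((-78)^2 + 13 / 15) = 1463173 / 240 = 6096.55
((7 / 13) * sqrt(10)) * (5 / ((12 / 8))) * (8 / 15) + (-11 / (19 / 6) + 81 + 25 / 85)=112 * sqrt(10) / 117 + 25136 / 323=80.85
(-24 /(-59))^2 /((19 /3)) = 1728 /66139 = 0.03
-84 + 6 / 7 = -582 / 7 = -83.14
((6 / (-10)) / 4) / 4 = -3 / 80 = -0.04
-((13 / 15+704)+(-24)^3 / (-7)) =-281371 / 105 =-2679.72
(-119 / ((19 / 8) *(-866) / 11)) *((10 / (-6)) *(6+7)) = -340340 / 24681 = -13.79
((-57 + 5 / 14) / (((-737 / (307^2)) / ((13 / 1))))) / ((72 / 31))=30120001171 / 742896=40544.03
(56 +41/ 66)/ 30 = 3737/ 1980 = 1.89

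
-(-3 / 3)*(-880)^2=774400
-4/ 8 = -1/ 2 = -0.50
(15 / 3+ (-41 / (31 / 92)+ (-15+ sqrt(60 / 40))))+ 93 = -1199 / 31+ sqrt(6) / 2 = -37.45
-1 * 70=-70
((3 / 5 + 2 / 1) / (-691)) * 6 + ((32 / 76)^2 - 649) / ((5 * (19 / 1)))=-6.85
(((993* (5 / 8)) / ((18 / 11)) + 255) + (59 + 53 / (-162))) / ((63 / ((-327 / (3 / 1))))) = -97887995 / 81648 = -1198.90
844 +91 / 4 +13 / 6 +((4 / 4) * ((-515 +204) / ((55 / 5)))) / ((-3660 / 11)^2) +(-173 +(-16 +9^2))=760.92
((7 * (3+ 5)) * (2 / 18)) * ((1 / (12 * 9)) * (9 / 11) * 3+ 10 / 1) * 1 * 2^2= 2744 / 11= 249.45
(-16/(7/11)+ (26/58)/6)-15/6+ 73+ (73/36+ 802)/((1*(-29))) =129401/7308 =17.71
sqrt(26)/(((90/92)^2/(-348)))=-245456 * sqrt(26)/675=-1854.20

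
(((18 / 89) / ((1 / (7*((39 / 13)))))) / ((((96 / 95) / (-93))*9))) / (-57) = 0.76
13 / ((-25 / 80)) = -208 / 5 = -41.60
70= 70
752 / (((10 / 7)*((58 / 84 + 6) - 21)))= -110544 / 3005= -36.79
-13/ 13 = -1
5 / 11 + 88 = 973 / 11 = 88.45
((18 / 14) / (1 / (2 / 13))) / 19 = 18 / 1729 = 0.01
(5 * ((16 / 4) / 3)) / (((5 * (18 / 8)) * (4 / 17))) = 68 / 27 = 2.52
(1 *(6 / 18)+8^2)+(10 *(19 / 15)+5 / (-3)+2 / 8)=907 / 12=75.58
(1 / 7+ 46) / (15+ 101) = 323 / 812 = 0.40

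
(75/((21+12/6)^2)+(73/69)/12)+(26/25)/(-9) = 6051/52900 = 0.11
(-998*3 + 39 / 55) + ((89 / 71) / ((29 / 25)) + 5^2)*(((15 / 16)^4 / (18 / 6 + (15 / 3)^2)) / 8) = -1244007133799289 / 415610961920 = -2993.20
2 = 2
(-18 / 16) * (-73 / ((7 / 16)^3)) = 980.71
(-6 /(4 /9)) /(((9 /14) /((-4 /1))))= 84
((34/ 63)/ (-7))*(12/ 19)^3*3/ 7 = -19584/ 2352637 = -0.01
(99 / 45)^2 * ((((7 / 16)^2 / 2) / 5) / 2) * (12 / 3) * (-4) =-0.74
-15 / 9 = -5 / 3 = -1.67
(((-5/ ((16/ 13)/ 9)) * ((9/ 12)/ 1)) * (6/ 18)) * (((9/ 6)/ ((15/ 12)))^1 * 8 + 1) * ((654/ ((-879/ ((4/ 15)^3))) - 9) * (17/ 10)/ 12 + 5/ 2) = -99992806849/ 843840000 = -118.50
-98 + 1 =-97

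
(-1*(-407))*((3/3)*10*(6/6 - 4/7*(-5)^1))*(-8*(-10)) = 8791200/7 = 1255885.71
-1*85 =-85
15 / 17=0.88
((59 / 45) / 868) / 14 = 59 / 546840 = 0.00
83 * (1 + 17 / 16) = 2739 / 16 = 171.19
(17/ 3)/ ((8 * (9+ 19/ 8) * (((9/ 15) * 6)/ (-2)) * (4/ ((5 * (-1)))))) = 425/ 9828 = 0.04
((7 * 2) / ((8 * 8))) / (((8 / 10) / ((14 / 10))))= 49 / 128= 0.38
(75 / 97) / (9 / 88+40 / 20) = 1320 / 3589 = 0.37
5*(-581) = -2905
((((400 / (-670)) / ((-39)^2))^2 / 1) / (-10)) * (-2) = 320 / 10385036649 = 0.00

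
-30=-30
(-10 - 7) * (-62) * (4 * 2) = 8432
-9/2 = -4.50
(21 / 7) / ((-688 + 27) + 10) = -1 / 217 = -0.00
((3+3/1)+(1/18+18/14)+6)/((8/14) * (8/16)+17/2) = 41/27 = 1.52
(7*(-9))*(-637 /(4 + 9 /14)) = 43218 /5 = 8643.60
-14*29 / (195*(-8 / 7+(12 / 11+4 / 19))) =-10241 / 780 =-13.13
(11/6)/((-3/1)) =-11/18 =-0.61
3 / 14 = 0.21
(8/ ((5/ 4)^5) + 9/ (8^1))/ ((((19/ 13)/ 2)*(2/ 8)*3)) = 1217593/ 178125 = 6.84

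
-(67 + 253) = -320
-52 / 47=-1.11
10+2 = 12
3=3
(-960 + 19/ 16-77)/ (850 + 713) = -0.66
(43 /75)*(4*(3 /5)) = 172 /125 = 1.38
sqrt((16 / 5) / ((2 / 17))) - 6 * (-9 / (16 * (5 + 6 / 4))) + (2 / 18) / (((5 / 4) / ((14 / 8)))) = 5.89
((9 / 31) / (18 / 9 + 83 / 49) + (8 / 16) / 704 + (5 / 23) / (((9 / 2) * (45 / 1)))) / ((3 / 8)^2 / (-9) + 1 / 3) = 1183042733 / 4676106402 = 0.25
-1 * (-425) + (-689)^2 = 475146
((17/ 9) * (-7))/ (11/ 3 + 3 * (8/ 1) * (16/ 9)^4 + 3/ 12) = -115668/ 2131415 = -0.05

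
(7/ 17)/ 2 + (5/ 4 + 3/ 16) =447/ 272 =1.64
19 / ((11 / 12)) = 228 / 11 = 20.73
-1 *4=-4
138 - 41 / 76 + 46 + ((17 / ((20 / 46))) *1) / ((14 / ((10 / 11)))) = 1088469 / 5852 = 186.00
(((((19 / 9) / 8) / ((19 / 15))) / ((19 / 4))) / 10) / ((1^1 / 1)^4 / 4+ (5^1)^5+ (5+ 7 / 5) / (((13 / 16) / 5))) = 13 / 9379977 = 0.00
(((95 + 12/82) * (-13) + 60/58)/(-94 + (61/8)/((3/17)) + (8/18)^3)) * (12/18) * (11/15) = 20948436432/1757966225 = 11.92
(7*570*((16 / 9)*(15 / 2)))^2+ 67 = 2830240067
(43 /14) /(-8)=-43 /112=-0.38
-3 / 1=-3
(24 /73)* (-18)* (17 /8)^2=-7803 /292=-26.72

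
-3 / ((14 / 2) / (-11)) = 33 / 7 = 4.71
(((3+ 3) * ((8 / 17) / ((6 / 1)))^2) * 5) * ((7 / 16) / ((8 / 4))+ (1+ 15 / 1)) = 865 / 289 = 2.99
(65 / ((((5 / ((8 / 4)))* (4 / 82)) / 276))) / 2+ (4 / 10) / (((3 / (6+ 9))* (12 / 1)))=441325 / 6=73554.17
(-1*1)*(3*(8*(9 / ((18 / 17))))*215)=-43860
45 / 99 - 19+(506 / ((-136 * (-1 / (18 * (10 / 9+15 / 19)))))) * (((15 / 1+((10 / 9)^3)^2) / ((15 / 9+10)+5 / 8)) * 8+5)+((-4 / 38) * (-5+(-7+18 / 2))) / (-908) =16997294024165254 / 8429598276363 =2016.38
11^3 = 1331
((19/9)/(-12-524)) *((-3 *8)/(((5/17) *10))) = 323/10050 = 0.03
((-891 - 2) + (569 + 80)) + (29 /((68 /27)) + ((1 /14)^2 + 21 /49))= -193299 /833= -232.05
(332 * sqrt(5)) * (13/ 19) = 507.94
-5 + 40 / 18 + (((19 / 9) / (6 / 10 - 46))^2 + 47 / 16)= 10810903 / 66781584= 0.16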